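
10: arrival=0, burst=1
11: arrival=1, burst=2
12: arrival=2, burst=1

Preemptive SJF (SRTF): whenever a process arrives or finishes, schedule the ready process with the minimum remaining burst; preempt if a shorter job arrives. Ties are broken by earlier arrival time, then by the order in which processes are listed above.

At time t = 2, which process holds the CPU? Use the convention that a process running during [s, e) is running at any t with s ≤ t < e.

Gantt: | 10 0-1 | 11 1-3 | 12 3-4 |
Completion: 10=1  11=3  12=4
Turnaround (C−A): 10=1  11=2  12=2

11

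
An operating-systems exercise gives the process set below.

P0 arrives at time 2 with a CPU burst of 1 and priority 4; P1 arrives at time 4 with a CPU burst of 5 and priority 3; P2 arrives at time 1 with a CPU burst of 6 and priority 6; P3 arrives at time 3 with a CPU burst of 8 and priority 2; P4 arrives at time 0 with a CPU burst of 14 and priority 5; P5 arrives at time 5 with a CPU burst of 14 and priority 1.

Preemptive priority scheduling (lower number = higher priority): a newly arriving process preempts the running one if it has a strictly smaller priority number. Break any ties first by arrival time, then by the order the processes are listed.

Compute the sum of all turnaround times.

Timeline: | P4 0-2 | P0 2-3 | P3 3-5 | P5 5-19 | P3 19-25 | P1 25-30 | P4 30-42 | P2 42-48 |
Completion: P0=3  P1=30  P2=48  P3=25  P4=42  P5=19
Turnaround (C−A): P0=1  P1=26  P2=47  P3=22  P4=42  P5=14
Turnaround = completion − arrival: P0=1, P1=26, P2=47, P3=22, P4=42, P5=14
Total turnaround = 1 + 26 + 47 + 22 + 42 + 14 = 152

152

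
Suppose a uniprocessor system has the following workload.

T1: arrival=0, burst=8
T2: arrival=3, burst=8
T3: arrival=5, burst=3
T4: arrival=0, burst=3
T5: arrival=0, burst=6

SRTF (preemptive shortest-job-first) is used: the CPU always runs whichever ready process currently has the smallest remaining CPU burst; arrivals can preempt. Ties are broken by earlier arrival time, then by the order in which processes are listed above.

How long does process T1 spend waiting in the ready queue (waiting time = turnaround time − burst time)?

12

Schedule: | T4 0-3 | T5 3-5 | T3 5-8 | T5 8-12 | T1 12-20 | T2 20-28 |
Completion: T1=20  T2=28  T3=8  T4=3  T5=12
Waiting(T1) = turnaround − burst = 20 − 8 = 12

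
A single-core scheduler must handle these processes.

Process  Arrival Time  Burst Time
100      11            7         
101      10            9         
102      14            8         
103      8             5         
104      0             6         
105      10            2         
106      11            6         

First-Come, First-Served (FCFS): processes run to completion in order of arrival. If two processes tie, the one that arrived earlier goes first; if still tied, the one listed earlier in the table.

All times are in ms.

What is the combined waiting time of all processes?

Gantt: | 104 0-6 | idle 6-8 | 103 8-13 | 101 13-22 | 105 22-24 | 100 24-31 | 106 31-37 | 102 37-45 |
Completion: 100=31  101=22  102=45  103=13  104=6  105=24  106=37
Waiting = turnaround − burst: 100=13, 101=3, 102=23, 103=0, 104=0, 105=12, 106=20
Total waiting = 13 + 3 + 23 + 0 + 0 + 12 + 20 = 71

71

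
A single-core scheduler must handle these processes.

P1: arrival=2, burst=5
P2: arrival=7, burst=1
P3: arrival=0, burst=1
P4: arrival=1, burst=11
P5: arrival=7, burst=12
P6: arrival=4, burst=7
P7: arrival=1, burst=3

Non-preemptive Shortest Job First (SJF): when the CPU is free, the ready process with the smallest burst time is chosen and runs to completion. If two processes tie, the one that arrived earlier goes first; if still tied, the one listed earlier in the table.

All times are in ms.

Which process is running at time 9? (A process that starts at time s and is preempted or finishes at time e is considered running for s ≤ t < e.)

Gantt: | P3 0-1 | P7 1-4 | P1 4-9 | P2 9-10 | P6 10-17 | P4 17-28 | P5 28-40 |
Completion: P1=9  P2=10  P3=1  P4=28  P5=40  P6=17  P7=4
Turnaround (C−A): P1=7  P2=3  P3=1  P4=27  P5=33  P6=13  P7=3

P2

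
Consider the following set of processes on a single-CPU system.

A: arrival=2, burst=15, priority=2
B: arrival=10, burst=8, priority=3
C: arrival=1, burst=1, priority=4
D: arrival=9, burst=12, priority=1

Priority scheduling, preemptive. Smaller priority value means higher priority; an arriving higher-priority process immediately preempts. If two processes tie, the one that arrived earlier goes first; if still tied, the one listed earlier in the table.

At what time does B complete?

37

Schedule: | idle 0-1 | C 1-2 | A 2-9 | D 9-21 | A 21-29 | B 29-37 |
Completion: A=29  B=37  C=2  D=21
Turnaround (C−A): A=27  B=27  C=1  D=12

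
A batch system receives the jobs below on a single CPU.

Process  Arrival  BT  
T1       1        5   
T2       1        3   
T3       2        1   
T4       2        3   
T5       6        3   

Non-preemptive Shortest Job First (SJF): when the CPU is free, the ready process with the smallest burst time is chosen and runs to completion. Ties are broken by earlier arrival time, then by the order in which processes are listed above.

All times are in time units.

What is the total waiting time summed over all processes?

17

Timeline: | idle 0-1 | T2 1-4 | T3 4-5 | T4 5-8 | T5 8-11 | T1 11-16 |
Completion: T1=16  T2=4  T3=5  T4=8  T5=11
Turnaround (C−A): T1=15  T2=3  T3=3  T4=6  T5=5
Waiting = turnaround − burst: T1=10, T2=0, T3=2, T4=3, T5=2
Total waiting = 10 + 0 + 2 + 3 + 2 = 17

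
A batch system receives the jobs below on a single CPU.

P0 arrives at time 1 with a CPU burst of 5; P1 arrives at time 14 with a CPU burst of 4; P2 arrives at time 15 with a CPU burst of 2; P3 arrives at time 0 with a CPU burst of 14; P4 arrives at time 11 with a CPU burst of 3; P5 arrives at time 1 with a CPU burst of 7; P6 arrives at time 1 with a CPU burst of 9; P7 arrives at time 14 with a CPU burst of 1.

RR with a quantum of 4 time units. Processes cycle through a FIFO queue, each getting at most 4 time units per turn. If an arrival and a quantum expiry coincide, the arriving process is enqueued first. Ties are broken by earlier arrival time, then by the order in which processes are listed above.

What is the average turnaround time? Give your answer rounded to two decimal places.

25.00

Timeline: | P3 0-4 | P0 4-8 | P5 8-12 | P6 12-16 | P3 16-20 | P0 20-21 | P4 21-24 | P5 24-27 | P1 27-31 | P7 31-32 | P2 32-34 | P6 34-38 | P3 38-42 | P6 42-43 | P3 43-45 |
Completion: P0=21  P1=31  P2=34  P3=45  P4=24  P5=27  P6=43  P7=32
Turnaround times: P0=20, P1=17, P2=19, P3=45, P4=13, P5=26, P6=42, P7=18
Average turnaround = (20+17+19+45+13+26+42+18) / 8 = 200/8 = 25.00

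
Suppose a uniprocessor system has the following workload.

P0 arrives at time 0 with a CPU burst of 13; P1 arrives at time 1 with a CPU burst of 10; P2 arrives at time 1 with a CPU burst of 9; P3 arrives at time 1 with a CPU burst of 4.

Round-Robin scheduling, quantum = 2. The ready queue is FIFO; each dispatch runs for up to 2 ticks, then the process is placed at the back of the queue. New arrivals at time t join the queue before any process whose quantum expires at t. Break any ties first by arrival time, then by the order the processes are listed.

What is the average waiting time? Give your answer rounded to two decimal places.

19.50

Gantt: | P0 0-2 | P1 2-4 | P2 4-6 | P3 6-8 | P0 8-10 | P1 10-12 | P2 12-14 | P3 14-16 | P0 16-18 | P1 18-20 | P2 20-22 | P0 22-24 | P1 24-26 | P2 26-28 | P0 28-30 | P1 30-32 | P2 32-33 | P0 33-36 |
Completion: P0=36  P1=32  P2=33  P3=16
Turnaround (C−A): P0=36  P1=31  P2=32  P3=15
Waiting times: P0=23, P1=21, P2=23, P3=11
Average waiting = (23+21+23+11) / 4 = 78/4 = 19.50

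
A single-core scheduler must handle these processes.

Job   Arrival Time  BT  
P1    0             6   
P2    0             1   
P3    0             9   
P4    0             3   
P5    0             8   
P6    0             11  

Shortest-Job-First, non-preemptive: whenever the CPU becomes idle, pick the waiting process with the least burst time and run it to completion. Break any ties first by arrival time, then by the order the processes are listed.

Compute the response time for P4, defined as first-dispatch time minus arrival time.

1

Schedule: | P2 0-1 | P4 1-4 | P1 4-10 | P5 10-18 | P3 18-27 | P6 27-38 |
Completion: P1=10  P2=1  P3=27  P4=4  P5=18  P6=38
Turnaround (C−A): P1=10  P2=1  P3=27  P4=4  P5=18  P6=38
Response(P4) = first start − arrival = 1 − 0 = 1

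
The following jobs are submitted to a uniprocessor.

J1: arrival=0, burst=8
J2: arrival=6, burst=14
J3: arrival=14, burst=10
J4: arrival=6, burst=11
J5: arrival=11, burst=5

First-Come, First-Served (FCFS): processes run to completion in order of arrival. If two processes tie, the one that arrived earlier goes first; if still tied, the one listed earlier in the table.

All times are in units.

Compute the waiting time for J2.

2

Timeline: | J1 0-8 | J2 8-22 | J4 22-33 | J5 33-38 | J3 38-48 |
Completion: J1=8  J2=22  J3=48  J4=33  J5=38
Turnaround (C−A): J1=8  J2=16  J3=34  J4=27  J5=27
Waiting(J2) = turnaround − burst = 16 − 14 = 2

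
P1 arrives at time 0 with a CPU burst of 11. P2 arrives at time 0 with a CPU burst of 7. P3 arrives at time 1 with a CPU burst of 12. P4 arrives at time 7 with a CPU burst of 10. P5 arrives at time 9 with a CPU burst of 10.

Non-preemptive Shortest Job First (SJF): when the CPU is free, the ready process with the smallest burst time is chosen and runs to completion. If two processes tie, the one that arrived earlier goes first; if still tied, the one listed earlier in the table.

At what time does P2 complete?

7

Schedule: | P2 0-7 | P4 7-17 | P5 17-27 | P1 27-38 | P3 38-50 |
Completion: P1=38  P2=7  P3=50  P4=17  P5=27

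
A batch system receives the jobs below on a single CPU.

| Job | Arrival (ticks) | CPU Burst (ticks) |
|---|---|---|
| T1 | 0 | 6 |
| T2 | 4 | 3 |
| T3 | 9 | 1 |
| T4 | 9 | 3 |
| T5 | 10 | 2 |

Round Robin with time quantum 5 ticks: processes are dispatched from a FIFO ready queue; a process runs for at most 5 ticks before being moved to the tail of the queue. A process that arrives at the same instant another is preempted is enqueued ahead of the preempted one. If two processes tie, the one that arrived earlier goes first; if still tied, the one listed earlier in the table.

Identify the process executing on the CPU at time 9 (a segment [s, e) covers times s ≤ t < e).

T3

Timeline: | T1 0-5 | T2 5-8 | T1 8-9 | T3 9-10 | T4 10-13 | T5 13-15 |
Completion: T1=9  T2=8  T3=10  T4=13  T5=15
Turnaround (C−A): T1=9  T2=4  T3=1  T4=4  T5=5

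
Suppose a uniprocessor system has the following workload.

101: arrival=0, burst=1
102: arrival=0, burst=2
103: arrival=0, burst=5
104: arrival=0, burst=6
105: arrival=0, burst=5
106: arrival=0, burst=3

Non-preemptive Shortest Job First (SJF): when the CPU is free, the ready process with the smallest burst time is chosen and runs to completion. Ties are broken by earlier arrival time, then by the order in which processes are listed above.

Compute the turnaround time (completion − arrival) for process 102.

3

Gantt: | 101 0-1 | 102 1-3 | 106 3-6 | 103 6-11 | 105 11-16 | 104 16-22 |
Completion: 101=1  102=3  103=11  104=22  105=16  106=6
Turnaround (C−A): 101=1  102=3  103=11  104=22  105=16  106=6
Turnaround(102) = completion − arrival = 3 − 0 = 3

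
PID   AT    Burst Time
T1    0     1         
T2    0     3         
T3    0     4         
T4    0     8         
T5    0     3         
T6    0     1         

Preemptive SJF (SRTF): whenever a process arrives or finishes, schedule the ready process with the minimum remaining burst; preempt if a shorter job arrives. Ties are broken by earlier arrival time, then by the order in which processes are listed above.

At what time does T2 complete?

Schedule: | T1 0-1 | T6 1-2 | T2 2-5 | T5 5-8 | T3 8-12 | T4 12-20 |
Completion: T1=1  T2=5  T3=12  T4=20  T5=8  T6=2

5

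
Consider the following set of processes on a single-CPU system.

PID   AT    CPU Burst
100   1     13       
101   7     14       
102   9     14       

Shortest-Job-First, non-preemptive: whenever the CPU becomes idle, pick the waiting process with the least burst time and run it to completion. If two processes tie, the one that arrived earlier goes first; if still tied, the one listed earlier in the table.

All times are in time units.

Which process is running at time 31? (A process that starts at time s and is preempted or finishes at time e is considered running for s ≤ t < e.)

102

Schedule: | idle 0-1 | 100 1-14 | 101 14-28 | 102 28-42 |
Completion: 100=14  101=28  102=42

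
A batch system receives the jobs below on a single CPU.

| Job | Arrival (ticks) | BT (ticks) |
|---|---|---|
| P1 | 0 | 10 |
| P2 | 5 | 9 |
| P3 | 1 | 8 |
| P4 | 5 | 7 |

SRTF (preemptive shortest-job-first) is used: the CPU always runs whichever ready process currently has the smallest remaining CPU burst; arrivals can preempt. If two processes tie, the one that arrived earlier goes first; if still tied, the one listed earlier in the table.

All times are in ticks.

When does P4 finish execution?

16

Gantt: | P1 0-1 | P3 1-9 | P4 9-16 | P1 16-25 | P2 25-34 |
Completion: P1=25  P2=34  P3=9  P4=16
Turnaround (C−A): P1=25  P2=29  P3=8  P4=11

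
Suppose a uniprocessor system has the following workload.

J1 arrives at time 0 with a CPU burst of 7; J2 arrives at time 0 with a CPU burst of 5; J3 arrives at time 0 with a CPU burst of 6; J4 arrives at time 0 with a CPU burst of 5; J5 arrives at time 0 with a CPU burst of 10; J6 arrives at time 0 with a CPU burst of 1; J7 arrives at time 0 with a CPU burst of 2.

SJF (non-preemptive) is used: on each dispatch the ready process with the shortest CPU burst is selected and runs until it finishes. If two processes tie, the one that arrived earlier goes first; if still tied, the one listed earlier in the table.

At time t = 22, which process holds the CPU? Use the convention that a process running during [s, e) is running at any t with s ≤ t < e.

Schedule: | J6 0-1 | J7 1-3 | J2 3-8 | J4 8-13 | J3 13-19 | J1 19-26 | J5 26-36 |
Completion: J1=26  J2=8  J3=19  J4=13  J5=36  J6=1  J7=3

J1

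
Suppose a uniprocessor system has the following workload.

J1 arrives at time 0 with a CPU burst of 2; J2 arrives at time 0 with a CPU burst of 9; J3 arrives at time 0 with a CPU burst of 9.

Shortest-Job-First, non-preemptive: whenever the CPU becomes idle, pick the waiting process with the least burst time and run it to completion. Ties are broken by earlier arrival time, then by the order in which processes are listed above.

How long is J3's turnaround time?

Timeline: | J1 0-2 | J2 2-11 | J3 11-20 |
Completion: J1=2  J2=11  J3=20
Turnaround(J3) = completion − arrival = 20 − 0 = 20

20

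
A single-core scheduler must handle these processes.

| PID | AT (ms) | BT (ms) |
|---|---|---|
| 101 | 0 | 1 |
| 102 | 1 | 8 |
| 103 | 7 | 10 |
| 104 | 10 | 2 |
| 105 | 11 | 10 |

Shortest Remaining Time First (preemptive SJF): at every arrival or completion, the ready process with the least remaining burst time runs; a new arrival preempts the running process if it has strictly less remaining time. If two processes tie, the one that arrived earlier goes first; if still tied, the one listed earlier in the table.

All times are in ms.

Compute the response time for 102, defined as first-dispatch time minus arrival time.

Schedule: | 101 0-1 | 102 1-9 | 103 9-10 | 104 10-12 | 103 12-21 | 105 21-31 |
Completion: 101=1  102=9  103=21  104=12  105=31
Turnaround (C−A): 101=1  102=8  103=14  104=2  105=20
Response(102) = first start − arrival = 1 − 1 = 0

0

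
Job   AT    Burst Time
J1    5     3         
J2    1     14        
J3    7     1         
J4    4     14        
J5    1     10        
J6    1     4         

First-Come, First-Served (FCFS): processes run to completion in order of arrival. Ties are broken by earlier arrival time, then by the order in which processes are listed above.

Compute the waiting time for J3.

39

Gantt: | idle 0-1 | J2 1-15 | J5 15-25 | J6 25-29 | J4 29-43 | J1 43-46 | J3 46-47 |
Completion: J1=46  J2=15  J3=47  J4=43  J5=25  J6=29
Turnaround (C−A): J1=41  J2=14  J3=40  J4=39  J5=24  J6=28
Waiting(J3) = turnaround − burst = 40 − 1 = 39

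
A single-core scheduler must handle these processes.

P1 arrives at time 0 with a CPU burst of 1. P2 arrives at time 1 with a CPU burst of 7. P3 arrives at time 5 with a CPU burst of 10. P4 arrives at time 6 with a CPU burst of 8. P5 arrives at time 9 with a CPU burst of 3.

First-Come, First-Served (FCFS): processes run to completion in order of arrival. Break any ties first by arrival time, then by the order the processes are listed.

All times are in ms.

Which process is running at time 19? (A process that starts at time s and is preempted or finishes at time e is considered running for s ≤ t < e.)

P4

Timeline: | P1 0-1 | P2 1-8 | P3 8-18 | P4 18-26 | P5 26-29 |
Completion: P1=1  P2=8  P3=18  P4=26  P5=29
Turnaround (C−A): P1=1  P2=7  P3=13  P4=20  P5=20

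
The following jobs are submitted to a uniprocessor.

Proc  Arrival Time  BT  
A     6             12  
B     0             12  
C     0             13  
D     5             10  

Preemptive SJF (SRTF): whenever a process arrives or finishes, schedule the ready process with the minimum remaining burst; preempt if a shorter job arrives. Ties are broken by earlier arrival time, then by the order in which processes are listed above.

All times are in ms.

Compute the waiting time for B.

Timeline: | B 0-12 | D 12-22 | A 22-34 | C 34-47 |
Completion: A=34  B=12  C=47  D=22
Turnaround (C−A): A=28  B=12  C=47  D=17
Waiting(B) = turnaround − burst = 12 − 12 = 0

0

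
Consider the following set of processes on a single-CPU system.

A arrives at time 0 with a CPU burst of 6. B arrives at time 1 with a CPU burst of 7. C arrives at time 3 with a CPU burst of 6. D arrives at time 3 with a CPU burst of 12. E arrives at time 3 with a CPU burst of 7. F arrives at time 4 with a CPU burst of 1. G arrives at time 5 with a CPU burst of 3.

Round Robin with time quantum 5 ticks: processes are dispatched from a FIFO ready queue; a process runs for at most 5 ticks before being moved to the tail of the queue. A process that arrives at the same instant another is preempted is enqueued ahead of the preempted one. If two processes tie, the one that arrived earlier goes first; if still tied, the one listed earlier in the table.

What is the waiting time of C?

Gantt: | A 0-5 | B 5-10 | C 10-15 | D 15-20 | E 20-25 | F 25-26 | G 26-29 | A 29-30 | B 30-32 | C 32-33 | D 33-38 | E 38-40 | D 40-42 |
Completion: A=30  B=32  C=33  D=42  E=40  F=26  G=29
Turnaround (C−A): A=30  B=31  C=30  D=39  E=37  F=22  G=24
Waiting(C) = turnaround − burst = 30 − 6 = 24

24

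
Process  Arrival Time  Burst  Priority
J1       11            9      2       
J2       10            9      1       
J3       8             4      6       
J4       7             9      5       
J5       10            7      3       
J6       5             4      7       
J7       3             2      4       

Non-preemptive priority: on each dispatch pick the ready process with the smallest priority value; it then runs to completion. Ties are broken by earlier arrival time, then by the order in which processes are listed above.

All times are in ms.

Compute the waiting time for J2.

8

Schedule: | idle 0-3 | J7 3-5 | J6 5-9 | J4 9-18 | J2 18-27 | J1 27-36 | J5 36-43 | J3 43-47 |
Completion: J1=36  J2=27  J3=47  J4=18  J5=43  J6=9  J7=5
Turnaround (C−A): J1=25  J2=17  J3=39  J4=11  J5=33  J6=4  J7=2
Waiting(J2) = turnaround − burst = 17 − 9 = 8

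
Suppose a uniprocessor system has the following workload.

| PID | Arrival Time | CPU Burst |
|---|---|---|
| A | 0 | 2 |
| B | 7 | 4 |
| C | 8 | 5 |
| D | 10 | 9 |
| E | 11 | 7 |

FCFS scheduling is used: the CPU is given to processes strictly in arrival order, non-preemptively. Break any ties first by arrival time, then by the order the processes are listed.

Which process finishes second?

Timeline: | A 0-2 | idle 2-7 | B 7-11 | C 11-16 | D 16-25 | E 25-32 |
Completion: A=2  B=11  C=16  D=25  E=32
Turnaround (C−A): A=2  B=4  C=8  D=15  E=21
Finish order: A → B → C → D → E

B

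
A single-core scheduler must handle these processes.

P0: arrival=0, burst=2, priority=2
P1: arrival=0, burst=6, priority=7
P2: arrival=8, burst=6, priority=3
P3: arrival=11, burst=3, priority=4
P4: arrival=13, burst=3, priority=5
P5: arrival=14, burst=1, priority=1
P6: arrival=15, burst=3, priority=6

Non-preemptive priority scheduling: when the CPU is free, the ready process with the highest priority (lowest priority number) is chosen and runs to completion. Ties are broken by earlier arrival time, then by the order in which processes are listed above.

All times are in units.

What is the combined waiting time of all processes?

Schedule: | P0 0-2 | P1 2-8 | P2 8-14 | P5 14-15 | P3 15-18 | P4 18-21 | P6 21-24 |
Completion: P0=2  P1=8  P2=14  P3=18  P4=21  P5=15  P6=24
Waiting = turnaround − burst: P0=0, P1=2, P2=0, P3=4, P4=5, P5=0, P6=6
Total waiting = 0 + 2 + 0 + 4 + 5 + 0 + 6 = 17

17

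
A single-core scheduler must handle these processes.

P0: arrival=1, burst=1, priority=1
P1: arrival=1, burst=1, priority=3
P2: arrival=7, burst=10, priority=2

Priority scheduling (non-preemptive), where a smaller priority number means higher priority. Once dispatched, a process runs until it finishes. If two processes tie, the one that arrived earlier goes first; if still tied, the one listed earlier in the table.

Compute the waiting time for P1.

Gantt: | idle 0-1 | P0 1-2 | P1 2-3 | idle 3-7 | P2 7-17 |
Completion: P0=2  P1=3  P2=17
Waiting(P1) = turnaround − burst = 2 − 1 = 1

1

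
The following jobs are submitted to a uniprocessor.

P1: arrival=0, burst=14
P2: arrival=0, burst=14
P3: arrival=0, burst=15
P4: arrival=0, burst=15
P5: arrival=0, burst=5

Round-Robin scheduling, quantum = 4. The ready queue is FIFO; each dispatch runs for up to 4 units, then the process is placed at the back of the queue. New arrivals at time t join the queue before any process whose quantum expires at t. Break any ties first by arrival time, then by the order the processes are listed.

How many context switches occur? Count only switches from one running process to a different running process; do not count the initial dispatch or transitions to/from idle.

Gantt: | P1 0-4 | P2 4-8 | P3 8-12 | P4 12-16 | P5 16-20 | P1 20-24 | P2 24-28 | P3 28-32 | P4 32-36 | P5 36-37 | P1 37-41 | P2 41-45 | P3 45-49 | P4 49-53 | P1 53-55 | P2 55-57 | P3 57-60 | P4 60-63 |
Completion: P1=55  P2=57  P3=60  P4=63  P5=37
Turnaround (C−A): P1=55  P2=57  P3=60  P4=63  P5=37

17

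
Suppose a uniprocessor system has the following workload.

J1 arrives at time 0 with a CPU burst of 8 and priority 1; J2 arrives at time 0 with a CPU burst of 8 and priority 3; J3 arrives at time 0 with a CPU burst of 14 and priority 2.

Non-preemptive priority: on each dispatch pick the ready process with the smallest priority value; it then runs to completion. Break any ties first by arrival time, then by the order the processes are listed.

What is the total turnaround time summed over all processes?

Timeline: | J1 0-8 | J3 8-22 | J2 22-30 |
Completion: J1=8  J2=30  J3=22
Turnaround = completion − arrival: J1=8, J2=30, J3=22
Total turnaround = 8 + 30 + 22 = 60

60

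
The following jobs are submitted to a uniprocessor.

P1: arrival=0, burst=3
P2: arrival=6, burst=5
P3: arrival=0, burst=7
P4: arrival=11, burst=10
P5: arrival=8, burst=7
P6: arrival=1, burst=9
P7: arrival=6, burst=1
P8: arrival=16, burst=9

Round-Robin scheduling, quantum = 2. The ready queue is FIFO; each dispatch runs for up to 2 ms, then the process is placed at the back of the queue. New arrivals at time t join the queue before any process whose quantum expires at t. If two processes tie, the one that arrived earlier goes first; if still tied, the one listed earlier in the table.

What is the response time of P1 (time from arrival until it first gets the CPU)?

0

Schedule: | P1 0-2 | P3 2-4 | P6 4-6 | P1 6-7 | P3 7-9 | P2 9-11 | P7 11-12 | P6 12-14 | P5 14-16 | P3 16-18 | P4 18-20 | P2 20-22 | P6 22-24 | P8 24-26 | P5 26-28 | P3 28-29 | P4 29-31 | P2 31-32 | P6 32-34 | P8 34-36 | P5 36-38 | P4 38-40 | P6 40-41 | P8 41-43 | P5 43-44 | P4 44-46 | P8 46-48 | P4 48-50 | P8 50-51 |
Completion: P1=7  P2=32  P3=29  P4=50  P5=44  P6=41  P7=12  P8=51
Turnaround (C−A): P1=7  P2=26  P3=29  P4=39  P5=36  P6=40  P7=6  P8=35
Response(P1) = first start − arrival = 0 − 0 = 0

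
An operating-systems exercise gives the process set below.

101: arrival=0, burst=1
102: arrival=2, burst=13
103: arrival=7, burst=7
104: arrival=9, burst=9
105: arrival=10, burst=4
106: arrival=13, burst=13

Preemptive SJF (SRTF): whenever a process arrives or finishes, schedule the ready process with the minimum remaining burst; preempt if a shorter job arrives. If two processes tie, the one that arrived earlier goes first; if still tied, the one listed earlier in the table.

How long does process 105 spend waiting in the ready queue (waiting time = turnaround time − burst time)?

Schedule: | 101 0-1 | idle 1-2 | 102 2-7 | 103 7-14 | 105 14-18 | 102 18-26 | 104 26-35 | 106 35-48 |
Completion: 101=1  102=26  103=14  104=35  105=18  106=48
Waiting(105) = turnaround − burst = 8 − 4 = 4

4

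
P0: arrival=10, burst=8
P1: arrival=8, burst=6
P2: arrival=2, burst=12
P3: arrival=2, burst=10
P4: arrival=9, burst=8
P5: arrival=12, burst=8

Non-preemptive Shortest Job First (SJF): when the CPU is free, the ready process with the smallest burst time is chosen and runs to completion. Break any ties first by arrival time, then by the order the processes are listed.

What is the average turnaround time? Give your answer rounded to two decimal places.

23.83

Timeline: | idle 0-2 | P3 2-12 | P1 12-18 | P4 18-26 | P0 26-34 | P5 34-42 | P2 42-54 |
Completion: P0=34  P1=18  P2=54  P3=12  P4=26  P5=42
Turnaround times: P0=24, P1=10, P2=52, P3=10, P4=17, P5=30
Average turnaround = (24+10+52+10+17+30) / 6 = 143/6 = 23.83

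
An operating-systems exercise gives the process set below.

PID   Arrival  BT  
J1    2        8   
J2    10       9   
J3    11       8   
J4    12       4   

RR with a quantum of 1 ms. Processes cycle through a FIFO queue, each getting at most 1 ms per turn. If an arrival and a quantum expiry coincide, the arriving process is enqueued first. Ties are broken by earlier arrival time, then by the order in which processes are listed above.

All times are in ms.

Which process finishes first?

Gantt: | idle 0-2 | J1 2-10 | J2 10-11 | J3 11-12 | J2 12-13 | J4 13-14 | J3 14-15 | J2 15-16 | J4 16-17 | J3 17-18 | J2 18-19 | J4 19-20 | J3 20-21 | J2 21-22 | J4 22-23 | J3 23-24 | J2 24-25 | J3 25-26 | J2 26-27 | J3 27-28 | J2 28-29 | J3 29-30 | J2 30-31 |
Completion: J1=10  J2=31  J3=30  J4=23
Turnaround (C−A): J1=8  J2=21  J3=19  J4=11
Finish order: J1 → J4 → J3 → J2

J1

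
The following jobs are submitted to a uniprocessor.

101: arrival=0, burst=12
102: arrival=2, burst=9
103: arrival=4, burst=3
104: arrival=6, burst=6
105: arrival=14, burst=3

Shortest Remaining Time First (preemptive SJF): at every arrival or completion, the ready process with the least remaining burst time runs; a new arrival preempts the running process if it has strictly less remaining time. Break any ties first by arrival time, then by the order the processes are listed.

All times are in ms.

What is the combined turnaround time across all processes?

Gantt: | 101 0-2 | 102 2-4 | 103 4-7 | 104 7-13 | 102 13-14 | 105 14-17 | 102 17-23 | 101 23-33 |
Completion: 101=33  102=23  103=7  104=13  105=17
Turnaround = completion − arrival: 101=33, 102=21, 103=3, 104=7, 105=3
Total turnaround = 33 + 21 + 3 + 7 + 3 = 67

67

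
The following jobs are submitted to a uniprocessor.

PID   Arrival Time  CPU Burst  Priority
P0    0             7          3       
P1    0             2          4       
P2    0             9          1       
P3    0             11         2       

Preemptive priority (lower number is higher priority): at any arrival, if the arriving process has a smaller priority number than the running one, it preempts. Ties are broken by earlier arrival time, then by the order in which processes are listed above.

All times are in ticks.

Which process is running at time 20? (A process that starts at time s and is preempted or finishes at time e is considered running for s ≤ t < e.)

Schedule: | P2 0-9 | P3 9-20 | P0 20-27 | P1 27-29 |
Completion: P0=27  P1=29  P2=9  P3=20

P0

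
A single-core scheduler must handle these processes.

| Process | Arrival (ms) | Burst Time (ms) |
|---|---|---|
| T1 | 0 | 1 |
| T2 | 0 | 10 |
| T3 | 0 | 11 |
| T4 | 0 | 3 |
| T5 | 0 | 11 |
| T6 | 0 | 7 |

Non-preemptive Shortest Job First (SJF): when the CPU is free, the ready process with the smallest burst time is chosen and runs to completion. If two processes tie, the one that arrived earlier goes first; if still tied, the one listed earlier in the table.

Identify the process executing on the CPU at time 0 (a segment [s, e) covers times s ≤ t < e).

Timeline: | T1 0-1 | T4 1-4 | T6 4-11 | T2 11-21 | T3 21-32 | T5 32-43 |
Completion: T1=1  T2=21  T3=32  T4=4  T5=43  T6=11

T1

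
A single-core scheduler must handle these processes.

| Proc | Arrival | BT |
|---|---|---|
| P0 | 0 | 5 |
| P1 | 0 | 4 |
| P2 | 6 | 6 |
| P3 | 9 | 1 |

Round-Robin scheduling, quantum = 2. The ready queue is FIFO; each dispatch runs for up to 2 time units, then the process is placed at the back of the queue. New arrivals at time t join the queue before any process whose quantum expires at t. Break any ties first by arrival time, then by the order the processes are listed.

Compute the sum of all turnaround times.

Schedule: | P0 0-2 | P1 2-4 | P0 4-6 | P1 6-8 | P2 8-10 | P0 10-11 | P3 11-12 | P2 12-16 |
Completion: P0=11  P1=8  P2=16  P3=12
Turnaround = completion − arrival: P0=11, P1=8, P2=10, P3=3
Total turnaround = 11 + 8 + 10 + 3 = 32

32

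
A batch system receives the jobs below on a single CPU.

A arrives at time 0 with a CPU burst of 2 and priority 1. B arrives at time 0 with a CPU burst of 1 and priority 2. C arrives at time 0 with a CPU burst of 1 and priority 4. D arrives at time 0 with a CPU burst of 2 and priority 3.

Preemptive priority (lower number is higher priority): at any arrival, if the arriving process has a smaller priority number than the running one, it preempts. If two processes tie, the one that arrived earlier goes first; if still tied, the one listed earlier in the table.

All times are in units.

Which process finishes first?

A

Gantt: | A 0-2 | B 2-3 | D 3-5 | C 5-6 |
Completion: A=2  B=3  C=6  D=5
Finish order: A → B → D → C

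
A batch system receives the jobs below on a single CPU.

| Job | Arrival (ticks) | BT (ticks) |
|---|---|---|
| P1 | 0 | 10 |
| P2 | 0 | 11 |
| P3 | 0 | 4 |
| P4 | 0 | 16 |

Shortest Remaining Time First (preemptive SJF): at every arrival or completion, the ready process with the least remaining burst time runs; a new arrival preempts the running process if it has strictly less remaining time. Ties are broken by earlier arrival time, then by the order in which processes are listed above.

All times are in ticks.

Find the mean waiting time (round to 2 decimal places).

Schedule: | P3 0-4 | P1 4-14 | P2 14-25 | P4 25-41 |
Completion: P1=14  P2=25  P3=4  P4=41
Turnaround (C−A): P1=14  P2=25  P3=4  P4=41
Waiting times: P1=4, P2=14, P3=0, P4=25
Average waiting = (4+14+0+25) / 4 = 43/4 = 10.75

10.75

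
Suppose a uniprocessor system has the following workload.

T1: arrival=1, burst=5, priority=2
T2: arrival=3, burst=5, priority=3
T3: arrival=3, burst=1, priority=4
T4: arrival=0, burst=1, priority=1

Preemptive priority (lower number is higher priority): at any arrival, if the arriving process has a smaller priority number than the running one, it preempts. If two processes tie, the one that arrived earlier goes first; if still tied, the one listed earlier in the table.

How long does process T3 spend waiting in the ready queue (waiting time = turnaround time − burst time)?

8

Schedule: | T4 0-1 | T1 1-6 | T2 6-11 | T3 11-12 |
Completion: T1=6  T2=11  T3=12  T4=1
Turnaround (C−A): T1=5  T2=8  T3=9  T4=1
Waiting(T3) = turnaround − burst = 9 − 1 = 8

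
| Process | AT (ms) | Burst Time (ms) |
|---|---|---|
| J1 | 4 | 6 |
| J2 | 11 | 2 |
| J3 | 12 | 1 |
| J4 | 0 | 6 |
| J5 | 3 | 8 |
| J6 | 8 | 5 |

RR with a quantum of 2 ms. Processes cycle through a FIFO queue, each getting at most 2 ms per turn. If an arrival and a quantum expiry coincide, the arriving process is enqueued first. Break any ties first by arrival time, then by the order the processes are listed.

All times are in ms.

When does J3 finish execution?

Timeline: | J4 0-4 | J5 4-6 | J1 6-8 | J4 8-10 | J5 10-12 | J6 12-14 | J1 14-16 | J2 16-18 | J3 18-19 | J5 19-21 | J6 21-23 | J1 23-25 | J5 25-27 | J6 27-28 |
Completion: J1=25  J2=18  J3=19  J4=10  J5=27  J6=28
Turnaround (C−A): J1=21  J2=7  J3=7  J4=10  J5=24  J6=20

19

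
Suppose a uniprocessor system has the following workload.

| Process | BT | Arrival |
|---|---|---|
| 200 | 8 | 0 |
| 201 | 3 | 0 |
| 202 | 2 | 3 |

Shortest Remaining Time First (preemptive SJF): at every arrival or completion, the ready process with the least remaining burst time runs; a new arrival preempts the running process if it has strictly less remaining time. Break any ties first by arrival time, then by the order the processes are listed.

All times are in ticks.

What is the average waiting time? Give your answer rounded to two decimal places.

Gantt: | 201 0-3 | 202 3-5 | 200 5-13 |
Completion: 200=13  201=3  202=5
Turnaround (C−A): 200=13  201=3  202=2
Waiting times: 200=5, 201=0, 202=0
Average waiting = (5+0+0) / 3 = 5/3 = 1.67

1.67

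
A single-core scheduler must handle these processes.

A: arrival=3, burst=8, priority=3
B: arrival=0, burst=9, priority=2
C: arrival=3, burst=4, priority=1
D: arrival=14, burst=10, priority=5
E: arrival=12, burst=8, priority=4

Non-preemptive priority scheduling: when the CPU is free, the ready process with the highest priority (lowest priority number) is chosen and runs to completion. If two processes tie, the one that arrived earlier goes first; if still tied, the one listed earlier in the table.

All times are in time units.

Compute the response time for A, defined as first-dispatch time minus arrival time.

10

Schedule: | B 0-9 | C 9-13 | A 13-21 | E 21-29 | D 29-39 |
Completion: A=21  B=9  C=13  D=39  E=29
Response(A) = first start − arrival = 13 − 3 = 10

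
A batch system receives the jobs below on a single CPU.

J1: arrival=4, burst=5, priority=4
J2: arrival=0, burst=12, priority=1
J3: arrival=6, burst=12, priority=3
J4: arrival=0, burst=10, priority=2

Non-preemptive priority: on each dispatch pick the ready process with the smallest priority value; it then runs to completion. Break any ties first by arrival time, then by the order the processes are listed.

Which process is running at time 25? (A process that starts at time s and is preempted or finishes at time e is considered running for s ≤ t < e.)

J3

Schedule: | J2 0-12 | J4 12-22 | J3 22-34 | J1 34-39 |
Completion: J1=39  J2=12  J3=34  J4=22
Turnaround (C−A): J1=35  J2=12  J3=28  J4=22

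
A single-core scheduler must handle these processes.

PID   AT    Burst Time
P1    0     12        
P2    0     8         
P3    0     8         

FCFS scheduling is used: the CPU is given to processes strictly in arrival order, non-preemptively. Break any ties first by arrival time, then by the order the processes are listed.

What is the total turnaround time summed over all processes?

Schedule: | P1 0-12 | P2 12-20 | P3 20-28 |
Completion: P1=12  P2=20  P3=28
Turnaround = completion − arrival: P1=12, P2=20, P3=28
Total turnaround = 12 + 20 + 28 = 60

60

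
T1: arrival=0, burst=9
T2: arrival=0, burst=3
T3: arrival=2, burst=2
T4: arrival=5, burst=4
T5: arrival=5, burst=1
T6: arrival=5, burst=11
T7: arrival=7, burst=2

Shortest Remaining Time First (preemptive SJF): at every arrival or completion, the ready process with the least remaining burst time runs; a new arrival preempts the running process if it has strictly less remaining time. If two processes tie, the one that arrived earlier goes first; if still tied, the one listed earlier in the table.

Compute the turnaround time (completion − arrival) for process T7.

2

Gantt: | T2 0-3 | T3 3-5 | T5 5-6 | T4 6-7 | T7 7-9 | T4 9-12 | T1 12-21 | T6 21-32 |
Completion: T1=21  T2=3  T3=5  T4=12  T5=6  T6=32  T7=9
Turnaround (C−A): T1=21  T2=3  T3=3  T4=7  T5=1  T6=27  T7=2
Turnaround(T7) = completion − arrival = 9 − 7 = 2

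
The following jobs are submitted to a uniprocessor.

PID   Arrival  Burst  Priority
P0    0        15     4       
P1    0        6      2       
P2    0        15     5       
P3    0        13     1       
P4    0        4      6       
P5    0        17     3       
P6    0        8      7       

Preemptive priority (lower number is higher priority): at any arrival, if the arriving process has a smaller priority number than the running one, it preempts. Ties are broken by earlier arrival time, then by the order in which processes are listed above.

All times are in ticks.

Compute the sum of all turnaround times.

Gantt: | P3 0-13 | P1 13-19 | P5 19-36 | P0 36-51 | P2 51-66 | P4 66-70 | P6 70-78 |
Completion: P0=51  P1=19  P2=66  P3=13  P4=70  P5=36  P6=78
Turnaround (C−A): P0=51  P1=19  P2=66  P3=13  P4=70  P5=36  P6=78
Turnaround = completion − arrival: P0=51, P1=19, P2=66, P3=13, P4=70, P5=36, P6=78
Total turnaround = 51 + 19 + 66 + 13 + 70 + 36 + 78 = 333

333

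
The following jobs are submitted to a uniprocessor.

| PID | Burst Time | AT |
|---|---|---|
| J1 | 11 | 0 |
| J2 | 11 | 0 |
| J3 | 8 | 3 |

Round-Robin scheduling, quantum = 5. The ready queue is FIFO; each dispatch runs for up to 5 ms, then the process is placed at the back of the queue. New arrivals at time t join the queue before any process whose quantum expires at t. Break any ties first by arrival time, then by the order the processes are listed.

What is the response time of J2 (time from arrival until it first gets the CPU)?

Gantt: | J1 0-5 | J2 5-10 | J3 10-15 | J1 15-20 | J2 20-25 | J3 25-28 | J1 28-29 | J2 29-30 |
Completion: J1=29  J2=30  J3=28
Turnaround (C−A): J1=29  J2=30  J3=25
Response(J2) = first start − arrival = 5 − 0 = 5

5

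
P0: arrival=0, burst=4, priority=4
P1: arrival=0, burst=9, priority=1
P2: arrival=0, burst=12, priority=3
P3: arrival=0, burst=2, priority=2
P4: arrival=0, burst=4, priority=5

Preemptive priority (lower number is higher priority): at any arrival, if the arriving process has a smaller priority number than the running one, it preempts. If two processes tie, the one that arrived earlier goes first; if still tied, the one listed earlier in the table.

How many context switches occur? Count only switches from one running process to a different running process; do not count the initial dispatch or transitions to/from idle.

4

Schedule: | P1 0-9 | P3 9-11 | P2 11-23 | P0 23-27 | P4 27-31 |
Completion: P0=27  P1=9  P2=23  P3=11  P4=31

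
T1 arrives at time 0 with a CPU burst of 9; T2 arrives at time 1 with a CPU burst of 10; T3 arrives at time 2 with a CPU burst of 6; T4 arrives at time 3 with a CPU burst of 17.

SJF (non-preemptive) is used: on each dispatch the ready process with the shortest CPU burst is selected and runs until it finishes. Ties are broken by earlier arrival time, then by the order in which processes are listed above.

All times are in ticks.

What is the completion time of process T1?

9

Schedule: | T1 0-9 | T3 9-15 | T2 15-25 | T4 25-42 |
Completion: T1=9  T2=25  T3=15  T4=42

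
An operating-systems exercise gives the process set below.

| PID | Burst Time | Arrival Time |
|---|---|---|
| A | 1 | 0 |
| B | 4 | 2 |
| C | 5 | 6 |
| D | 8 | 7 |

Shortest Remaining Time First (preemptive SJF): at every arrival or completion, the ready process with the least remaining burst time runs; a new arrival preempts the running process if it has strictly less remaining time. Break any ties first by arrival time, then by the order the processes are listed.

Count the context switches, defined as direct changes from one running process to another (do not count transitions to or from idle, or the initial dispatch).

2

Timeline: | A 0-1 | idle 1-2 | B 2-6 | C 6-11 | D 11-19 |
Completion: A=1  B=6  C=11  D=19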